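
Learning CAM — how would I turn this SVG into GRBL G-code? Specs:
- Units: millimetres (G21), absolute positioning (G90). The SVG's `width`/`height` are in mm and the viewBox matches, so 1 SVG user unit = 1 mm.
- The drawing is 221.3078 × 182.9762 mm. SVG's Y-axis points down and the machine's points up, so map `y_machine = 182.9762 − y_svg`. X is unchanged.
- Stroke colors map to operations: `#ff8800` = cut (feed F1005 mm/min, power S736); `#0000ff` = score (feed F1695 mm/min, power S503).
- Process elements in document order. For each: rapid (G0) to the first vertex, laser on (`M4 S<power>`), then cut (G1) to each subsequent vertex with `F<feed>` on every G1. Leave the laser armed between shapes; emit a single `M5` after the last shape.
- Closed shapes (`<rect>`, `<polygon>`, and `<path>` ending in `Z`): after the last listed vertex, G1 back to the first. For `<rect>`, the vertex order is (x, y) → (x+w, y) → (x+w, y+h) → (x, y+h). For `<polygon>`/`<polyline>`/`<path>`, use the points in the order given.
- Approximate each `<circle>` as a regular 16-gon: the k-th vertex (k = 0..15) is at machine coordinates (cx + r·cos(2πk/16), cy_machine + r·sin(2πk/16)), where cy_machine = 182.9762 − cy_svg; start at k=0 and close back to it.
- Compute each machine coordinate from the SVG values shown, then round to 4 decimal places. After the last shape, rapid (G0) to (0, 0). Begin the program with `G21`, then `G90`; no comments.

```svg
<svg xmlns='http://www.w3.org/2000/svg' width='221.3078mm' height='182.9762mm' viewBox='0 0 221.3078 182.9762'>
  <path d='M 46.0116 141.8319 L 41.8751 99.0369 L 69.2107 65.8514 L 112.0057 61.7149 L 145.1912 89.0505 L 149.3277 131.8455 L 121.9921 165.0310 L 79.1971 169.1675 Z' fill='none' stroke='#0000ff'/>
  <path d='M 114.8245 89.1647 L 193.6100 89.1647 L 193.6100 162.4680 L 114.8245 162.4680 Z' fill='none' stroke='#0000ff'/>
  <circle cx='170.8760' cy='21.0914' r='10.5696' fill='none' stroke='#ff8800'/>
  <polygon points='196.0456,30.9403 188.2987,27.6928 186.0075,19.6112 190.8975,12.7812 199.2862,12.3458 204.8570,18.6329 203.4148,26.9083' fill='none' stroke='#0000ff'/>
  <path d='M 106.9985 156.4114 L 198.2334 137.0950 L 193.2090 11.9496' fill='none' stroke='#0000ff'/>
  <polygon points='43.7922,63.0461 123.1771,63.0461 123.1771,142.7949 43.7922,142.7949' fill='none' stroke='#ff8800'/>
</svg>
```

Since the viewBox matches the mm dimensions, user units are millimetres directly. The only transform is the Y-flip y_m = 182.9762 − y_svg.

Shape 1 is a regular polygon drawn with `<path>`. Its stroke #0000ff means score at S503, F1695. After flipping Y the toolpath is (46.0116,41.1443) → (41.8751,83.9393) → (69.2107,117.1248) → (112.0057,121.2613) → (145.1912,93.9257) → (149.3277,51.1307) → (121.9921,17.9452) → (79.1971,13.8087) → (46.0116,41.1443), returning to the start.

Shape 2 is a rectangle drawn with `<path>`. Its stroke #0000ff means score at S503, F1695. After flipping Y the toolpath is (114.8245,93.8115) → (193.6100,93.8115) → (193.6100,20.5082) → (114.8245,20.5082) → (114.8245,93.8115), returning to the start.

Shape 3 is a circle drawn with `<circle>`. Its stroke #ff8800 means cut at S736, F1005. After flipping Y the toolpath is (181.4456,161.8848) → (180.6410,165.9296) → (178.3498,169.3586) → (174.9208,171.6498) → (170.8760,172.4544) → (166.8312,171.6498) → (163.4022,169.3586) → (161.1110,165.9296) → (160.3064,161.8848) → (161.1110,157.8400) → (163.4022,154.4110) → (166.8312,152.1198) → (170.8760,151.3152) → (174.9208,152.1198) → (178.3498,154.4110) → (180.6410,157.8400) → (181.4456,161.8848), returning to the start.

Shape 4 is a regular polygon drawn with `<polygon>`. Its stroke #0000ff means score at S503, F1695. After flipping Y the toolpath is (196.0456,152.0359) → (188.2987,155.2834) → (186.0075,163.3650) → (190.8975,170.1950) → (199.2862,170.6304) → (204.8570,164.3433) → (203.4148,156.0679) → (196.0456,152.0359), returning to the start.

Shape 5 is a open polyline drawn with `<path>`. Its stroke #0000ff means score at S503, F1695. After flipping Y the toolpath is (106.9985,26.5648) → (198.2334,45.8812) → (193.2090,171.0266).

Shape 6 is a rectangle drawn with `<polygon>`. Its stroke #ff8800 means cut at S736, F1005. After flipping Y the toolpath is (43.7922,119.9301) → (123.1771,119.9301) → (123.1771,40.1813) → (43.7922,40.1813) → (43.7922,119.9301), returning to the start.

G21
G90
G0 X46.0116 Y41.1443
M4 S503
G1 X41.8751 Y83.9393 F1695
G1 X69.2107 Y117.1248 F1695
G1 X112.0057 Y121.2613 F1695
G1 X145.1912 Y93.9257 F1695
G1 X149.3277 Y51.1307 F1695
G1 X121.9921 Y17.9452 F1695
G1 X79.1971 Y13.8087 F1695
G1 X46.0116 Y41.1443 F1695
G0 X114.8245 Y93.8115
M4 S503
G1 X193.6100 Y93.8115 F1695
G1 X193.6100 Y20.5082 F1695
G1 X114.8245 Y20.5082 F1695
G1 X114.8245 Y93.8115 F1695
G0 X181.4456 Y161.8848
M4 S736
G1 X180.6410 Y165.9296 F1005
G1 X178.3498 Y169.3586 F1005
G1 X174.9208 Y171.6498 F1005
G1 X170.8760 Y172.4544 F1005
G1 X166.8312 Y171.6498 F1005
G1 X163.4022 Y169.3586 F1005
G1 X161.1110 Y165.9296 F1005
G1 X160.3064 Y161.8848 F1005
G1 X161.1110 Y157.8400 F1005
G1 X163.4022 Y154.4110 F1005
G1 X166.8312 Y152.1198 F1005
G1 X170.8760 Y151.3152 F1005
G1 X174.9208 Y152.1198 F1005
G1 X178.3498 Y154.4110 F1005
G1 X180.6410 Y157.8400 F1005
G1 X181.4456 Y161.8848 F1005
G0 X196.0456 Y152.0359
M4 S503
G1 X188.2987 Y155.2834 F1695
G1 X186.0075 Y163.3650 F1695
G1 X190.8975 Y170.1950 F1695
G1 X199.2862 Y170.6304 F1695
G1 X204.8570 Y164.3433 F1695
G1 X203.4148 Y156.0679 F1695
G1 X196.0456 Y152.0359 F1695
G0 X106.9985 Y26.5648
M4 S503
G1 X198.2334 Y45.8812 F1695
G1 X193.2090 Y171.0266 F1695
G0 X43.7922 Y119.9301
M4 S736
G1 X123.1771 Y119.9301 F1005
G1 X123.1771 Y40.1813 F1005
G1 X43.7922 Y40.1813 F1005
G1 X43.7922 Y119.9301 F1005
M5
G0 X0.0000 Y0.0000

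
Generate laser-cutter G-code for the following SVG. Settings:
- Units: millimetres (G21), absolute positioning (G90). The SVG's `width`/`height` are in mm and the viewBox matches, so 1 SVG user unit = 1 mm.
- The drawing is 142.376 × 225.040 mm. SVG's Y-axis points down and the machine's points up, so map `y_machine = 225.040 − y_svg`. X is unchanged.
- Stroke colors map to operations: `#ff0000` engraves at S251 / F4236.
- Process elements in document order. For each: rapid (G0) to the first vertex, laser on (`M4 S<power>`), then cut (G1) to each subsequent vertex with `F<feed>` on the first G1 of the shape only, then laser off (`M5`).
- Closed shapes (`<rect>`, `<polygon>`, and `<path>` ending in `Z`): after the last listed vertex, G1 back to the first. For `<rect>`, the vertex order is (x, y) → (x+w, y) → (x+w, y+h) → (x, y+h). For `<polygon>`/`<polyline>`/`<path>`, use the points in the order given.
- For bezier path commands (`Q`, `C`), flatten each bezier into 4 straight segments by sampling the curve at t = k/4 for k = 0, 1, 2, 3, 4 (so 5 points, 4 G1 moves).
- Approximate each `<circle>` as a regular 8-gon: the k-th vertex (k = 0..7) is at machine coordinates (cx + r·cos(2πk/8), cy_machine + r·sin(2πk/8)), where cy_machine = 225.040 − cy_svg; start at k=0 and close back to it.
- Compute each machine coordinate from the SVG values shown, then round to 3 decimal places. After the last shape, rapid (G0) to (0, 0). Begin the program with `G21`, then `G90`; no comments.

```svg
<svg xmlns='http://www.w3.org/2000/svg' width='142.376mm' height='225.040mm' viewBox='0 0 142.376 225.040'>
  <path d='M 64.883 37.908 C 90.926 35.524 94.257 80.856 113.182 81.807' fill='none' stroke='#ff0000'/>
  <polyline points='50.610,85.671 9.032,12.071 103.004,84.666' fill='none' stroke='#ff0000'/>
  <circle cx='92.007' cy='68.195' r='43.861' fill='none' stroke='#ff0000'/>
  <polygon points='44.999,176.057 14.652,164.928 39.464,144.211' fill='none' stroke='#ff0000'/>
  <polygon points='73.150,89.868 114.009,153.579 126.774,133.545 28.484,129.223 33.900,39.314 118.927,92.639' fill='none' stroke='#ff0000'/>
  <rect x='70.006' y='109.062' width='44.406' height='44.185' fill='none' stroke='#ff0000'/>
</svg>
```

G21
G90
G0 X64.883 Y187.132
M4 S251
G1 X80.755 Y181.412 F4236
G1 X91.702 Y166.433
G1 X101.314 Y150.829
G1 X113.182 Y143.233
M5
G0 X50.610 Y139.369
M4 S251
G1 X9.032 Y212.969 F4236
G1 X103.004 Y140.374
M5
G0 X135.868 Y156.845
M4 S251
G1 X123.021 Y187.859 F4236
G1 X92.007 Y200.706
G1 X60.993 Y187.859
G1 X48.146 Y156.845
G1 X60.993 Y125.831
G1 X92.007 Y112.984
G1 X123.021 Y125.831
G1 X135.868 Y156.845
M5
G0 X44.999 Y48.983
M4 S251
G1 X14.652 Y60.112 F4236
G1 X39.464 Y80.829
G1 X44.999 Y48.983
M5
G0 X73.150 Y135.172
M4 S251
G1 X114.009 Y71.461 F4236
G1 X126.774 Y91.495
G1 X28.484 Y95.817
G1 X33.900 Y185.726
G1 X118.927 Y132.401
G1 X73.150 Y135.172
M5
G0 X70.006 Y115.978
M4 S251
G1 X114.412 Y115.978 F4236
G1 X114.412 Y71.793
G1 X70.006 Y71.793
G1 X70.006 Y115.978
M5
G0 X0.000 Y0.000

viewBox `0 0 142.376 225.040` with mm width/height → 1 unit = 1 mm. Flip: y_m = 225.040 − y_svg.

**Shape 1** — `<path>` cubic bezier, stroke `#ff0000` → engrave (S251, F4236). Control points (SVG): P0=(64.883,37.908), P1=(90.926,35.524), P2=(94.257,80.856), P3=(113.182,81.807); sampled at t=k/4. Machine vertices: (64.883,187.132) → (80.755,181.412) → (91.702,166.433) → (101.314,150.829) → (113.182,143.233). Open path.

**Shape 2** — `<polyline>` open polyline, stroke `#ff0000` → engrave (S251, F4236). Machine vertices: (50.610,139.369) → (9.032,212.969) → (103.004,140.374). Open path.

**Shape 3** — `<circle>` circle, stroke `#ff0000` → engrave (S251, F4236). Machine vertices: (135.868,156.845) → (123.021,187.859) → (92.007,200.706) → (60.993,187.859) → (48.146,156.845) → (60.993,125.831) → (92.007,112.984) → (123.021,125.831) → (135.868,156.845). Closed: final G1 returns to the first vertex.

**Shape 4** — `<polygon>` regular polygon, stroke `#ff0000` → engrave (S251, F4236). Machine vertices: (44.999,48.983) → (14.652,60.112) → (39.464,80.829) → (44.999,48.983). Closed: final G1 returns to the first vertex.

**Shape 5** — `<polygon>` closed polygon, stroke `#ff0000` → engrave (S251, F4236). Machine vertices: (73.150,135.172) → (114.009,71.461) → (126.774,91.495) → (28.484,95.817) → (33.900,185.726) → (118.927,132.401) → (73.150,135.172). Closed: final G1 returns to the first vertex.

**Shape 6** — `<rect>` rectangle, stroke `#ff0000` → engrave (S251, F4236). Machine vertices: (70.006,115.978) → (114.412,115.978) → (114.412,71.793) → (70.006,71.793) → (70.006,115.978). Closed: final G1 returns to the first vertex.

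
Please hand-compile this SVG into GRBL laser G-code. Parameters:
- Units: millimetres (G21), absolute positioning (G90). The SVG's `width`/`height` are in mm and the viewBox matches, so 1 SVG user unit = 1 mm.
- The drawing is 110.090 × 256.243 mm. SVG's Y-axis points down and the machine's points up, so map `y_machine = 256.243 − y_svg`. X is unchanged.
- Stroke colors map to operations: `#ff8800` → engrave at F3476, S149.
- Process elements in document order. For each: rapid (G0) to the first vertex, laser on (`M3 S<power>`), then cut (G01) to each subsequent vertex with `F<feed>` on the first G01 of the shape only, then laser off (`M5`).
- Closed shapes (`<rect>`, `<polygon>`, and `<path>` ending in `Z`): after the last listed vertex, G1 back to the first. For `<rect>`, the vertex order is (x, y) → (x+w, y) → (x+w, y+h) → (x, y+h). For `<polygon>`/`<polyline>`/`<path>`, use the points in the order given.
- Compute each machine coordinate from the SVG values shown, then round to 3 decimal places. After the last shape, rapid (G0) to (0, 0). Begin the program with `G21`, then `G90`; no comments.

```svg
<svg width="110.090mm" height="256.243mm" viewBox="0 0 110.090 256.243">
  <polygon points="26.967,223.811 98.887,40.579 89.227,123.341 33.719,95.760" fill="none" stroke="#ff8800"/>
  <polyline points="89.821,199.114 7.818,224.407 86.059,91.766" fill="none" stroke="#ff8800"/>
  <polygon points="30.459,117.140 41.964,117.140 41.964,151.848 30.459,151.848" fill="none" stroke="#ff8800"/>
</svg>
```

G21
G90
G0 X26.967 Y32.432
M3 S149
G01 X98.887 Y215.664 F3476
G01 X89.227 Y132.902
G01 X33.719 Y160.483
G01 X26.967 Y32.432
M5
G0 X89.821 Y57.129
M3 S149
G01 X7.818 Y31.836 F3476
G01 X86.059 Y164.477
M5
G0 X30.459 Y139.103
M3 S149
G01 X41.964 Y139.103 F3476
G01 X41.964 Y104.395
G01 X30.459 Y104.395
G01 X30.459 Y139.103
M5
G0 X0.000 Y0.000

viewBox `0 0 110.090 256.243` with mm width/height → 1 unit = 1 mm. Flip: y_m = 256.243 − y_svg.

**Shape 1** — `<polygon>` closed polygon, stroke `#ff8800` → engrave (S149, F3476). Machine vertices: (26.967,32.432) → (98.887,215.664) → (89.227,132.902) → (33.719,160.483) → (26.967,32.432). Closed: final G1 returns to the first vertex.

**Shape 2** — `<polyline>` open polyline, stroke `#ff8800` → engrave (S149, F3476). Machine vertices: (89.821,57.129) → (7.818,31.836) → (86.059,164.477). Open path.

**Shape 3** — `<polygon>` rectangle, stroke `#ff8800` → engrave (S149, F3476). Machine vertices: (30.459,139.103) → (41.964,139.103) → (41.964,104.395) → (30.459,104.395) → (30.459,139.103). Closed: final G1 returns to the first vertex.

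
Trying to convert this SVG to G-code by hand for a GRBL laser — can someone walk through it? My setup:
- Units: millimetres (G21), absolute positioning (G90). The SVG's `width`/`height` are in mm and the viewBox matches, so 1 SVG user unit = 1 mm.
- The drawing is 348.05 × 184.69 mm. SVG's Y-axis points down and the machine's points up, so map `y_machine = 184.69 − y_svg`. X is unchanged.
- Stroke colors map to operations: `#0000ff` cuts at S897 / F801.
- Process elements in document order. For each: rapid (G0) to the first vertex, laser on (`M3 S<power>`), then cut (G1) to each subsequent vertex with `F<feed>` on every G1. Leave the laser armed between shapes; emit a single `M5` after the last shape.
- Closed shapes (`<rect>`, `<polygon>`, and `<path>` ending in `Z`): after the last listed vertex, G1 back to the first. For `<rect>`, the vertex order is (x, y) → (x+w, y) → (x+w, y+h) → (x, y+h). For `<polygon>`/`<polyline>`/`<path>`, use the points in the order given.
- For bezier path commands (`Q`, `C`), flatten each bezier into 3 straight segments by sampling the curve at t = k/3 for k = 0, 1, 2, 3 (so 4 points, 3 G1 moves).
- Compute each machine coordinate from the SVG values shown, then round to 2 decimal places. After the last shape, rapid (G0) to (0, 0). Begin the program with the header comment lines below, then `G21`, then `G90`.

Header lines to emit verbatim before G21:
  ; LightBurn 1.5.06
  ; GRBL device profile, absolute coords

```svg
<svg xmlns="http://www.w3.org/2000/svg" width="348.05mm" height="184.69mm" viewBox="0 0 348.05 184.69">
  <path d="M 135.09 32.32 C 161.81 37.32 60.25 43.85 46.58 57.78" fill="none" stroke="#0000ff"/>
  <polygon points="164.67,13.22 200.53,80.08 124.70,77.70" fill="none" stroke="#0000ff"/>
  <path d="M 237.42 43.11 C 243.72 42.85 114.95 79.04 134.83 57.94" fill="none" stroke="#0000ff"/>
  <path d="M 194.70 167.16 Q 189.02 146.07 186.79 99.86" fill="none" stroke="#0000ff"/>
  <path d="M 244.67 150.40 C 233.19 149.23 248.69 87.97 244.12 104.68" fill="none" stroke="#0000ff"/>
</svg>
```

viewBox `0 0 348.05 184.69` with mm width/height → 1 unit = 1 mm. Flip: y_m = 184.69 − y_svg.

**Shape 1** — `<path>` cubic bezier, stroke `#0000ff` → cut (S897, F801). Control points (SVG): P0=(135.09,32.32), P1=(161.81,37.32), P2=(60.25,43.85), P3=(46.58,57.78); sampled at t=k/3. Machine vertices: (135.09,152.37) → (127.06,146.64) → (81.54,138.59) → (46.58,126.91). Open path.

**Shape 2** — `<polygon>` regular polygon, stroke `#0000ff` → cut (S897, F801). Machine vertices: (164.67,171.47) → (200.53,104.61) → (124.70,106.99) → (164.67,171.47). Closed: final G1 returns to the first vertex.

**Shape 3** — `<path>` cubic bezier, stroke `#0000ff` → cut (S897, F801). Control points (SVG): P0=(237.42,43.11), P1=(243.72,42.85), P2=(114.95,79.04), P3=(134.83,57.94); sampled at t=k/3. Machine vertices: (237.42,141.58) → (209.20,133.16) → (153.99,121.27) → (134.83,126.75). Open path.

**Shape 4** — `<path>` quadratic bezier, stroke `#0000ff` → cut (S897, F801). Control points (SVG): P0=(194.70,167.16), P1=(189.02,146.07), P2=(186.79,99.86); sampled at t=k/3. Machine vertices: (194.70,17.53) → (191.30,34.38) → (188.66,56.81) → (186.79,84.83). Open path.

**Shape 5** — `<path>` cubic bezier, stroke `#0000ff` → cut (S897, F801). Control points (SVG): P0=(244.67,150.40), P1=(233.19,149.23), P2=(248.69,87.97), P3=(244.12,104.68); sampled at t=k/3. Machine vertices: (244.67,34.29) → (240.44,50.38) → (243.74,75.84) → (244.12,80.01). Open path.

; LightBurn 1.5.06
; GRBL device profile, absolute coords
G21
G90
G0 X135.09 Y152.37
M3 S897
G1 X127.06 Y146.64 F801
G1 X81.54 Y138.59 F801
G1 X46.58 Y126.91 F801
G0 X164.67 Y171.47
M3 S897
G1 X200.53 Y104.61 F801
G1 X124.70 Y106.99 F801
G1 X164.67 Y171.47 F801
G0 X237.42 Y141.58
M3 S897
G1 X209.20 Y133.16 F801
G1 X153.99 Y121.27 F801
G1 X134.83 Y126.75 F801
G0 X194.70 Y17.53
M3 S897
G1 X191.30 Y34.38 F801
G1 X188.66 Y56.81 F801
G1 X186.79 Y84.83 F801
G0 X244.67 Y34.29
M3 S897
G1 X240.44 Y50.38 F801
G1 X243.74 Y75.84 F801
G1 X244.12 Y80.01 F801
M5
G0 X0.00 Y0.00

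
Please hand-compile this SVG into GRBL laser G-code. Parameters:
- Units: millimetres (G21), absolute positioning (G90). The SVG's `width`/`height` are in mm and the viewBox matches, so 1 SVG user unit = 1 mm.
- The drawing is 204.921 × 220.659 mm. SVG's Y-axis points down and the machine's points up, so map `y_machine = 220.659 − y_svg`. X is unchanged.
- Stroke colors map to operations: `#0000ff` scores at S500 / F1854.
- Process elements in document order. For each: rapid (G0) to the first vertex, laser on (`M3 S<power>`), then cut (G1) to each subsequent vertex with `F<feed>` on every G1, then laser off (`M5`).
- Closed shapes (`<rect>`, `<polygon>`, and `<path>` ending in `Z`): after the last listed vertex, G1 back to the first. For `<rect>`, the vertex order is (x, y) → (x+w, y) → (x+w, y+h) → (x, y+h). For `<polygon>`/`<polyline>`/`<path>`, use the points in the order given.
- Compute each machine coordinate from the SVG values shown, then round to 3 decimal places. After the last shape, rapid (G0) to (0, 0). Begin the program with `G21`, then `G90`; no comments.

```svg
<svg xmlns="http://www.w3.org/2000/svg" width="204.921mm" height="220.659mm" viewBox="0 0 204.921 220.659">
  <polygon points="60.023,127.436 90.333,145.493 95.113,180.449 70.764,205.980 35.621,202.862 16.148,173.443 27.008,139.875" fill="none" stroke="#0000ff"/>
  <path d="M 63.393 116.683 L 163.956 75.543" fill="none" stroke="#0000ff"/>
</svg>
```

G21
G90
G0 X60.023 Y93.223
M3 S500
G1 X90.333 Y75.166 F1854
G1 X95.113 Y40.210 F1854
G1 X70.764 Y14.679 F1854
G1 X35.621 Y17.797 F1854
G1 X16.148 Y47.216 F1854
G1 X27.008 Y80.784 F1854
G1 X60.023 Y93.223 F1854
M5
G0 X63.393 Y103.976
M3 S500
G1 X163.956 Y145.116 F1854
M5
G0 X0.000 Y0.000

Since the viewBox matches the mm dimensions, user units are millimetres directly. The only transform is the Y-flip y_m = 220.659 − y_svg.

Shape 1 is a regular polygon drawn with `<polygon>`. Its stroke #0000ff means score at S500, F1854. After flipping Y the toolpath is (60.023,93.223) → (90.333,75.166) → (95.113,40.210) → (70.764,14.679) → (35.621,17.797) → (16.148,47.216) → (27.008,80.784) → (60.023,93.223), returning to the start.

Shape 2 is a line segment drawn with `<path>`. Its stroke #0000ff means score at S500, F1854. After flipping Y the toolpath is (63.393,103.976) → (163.956,145.116).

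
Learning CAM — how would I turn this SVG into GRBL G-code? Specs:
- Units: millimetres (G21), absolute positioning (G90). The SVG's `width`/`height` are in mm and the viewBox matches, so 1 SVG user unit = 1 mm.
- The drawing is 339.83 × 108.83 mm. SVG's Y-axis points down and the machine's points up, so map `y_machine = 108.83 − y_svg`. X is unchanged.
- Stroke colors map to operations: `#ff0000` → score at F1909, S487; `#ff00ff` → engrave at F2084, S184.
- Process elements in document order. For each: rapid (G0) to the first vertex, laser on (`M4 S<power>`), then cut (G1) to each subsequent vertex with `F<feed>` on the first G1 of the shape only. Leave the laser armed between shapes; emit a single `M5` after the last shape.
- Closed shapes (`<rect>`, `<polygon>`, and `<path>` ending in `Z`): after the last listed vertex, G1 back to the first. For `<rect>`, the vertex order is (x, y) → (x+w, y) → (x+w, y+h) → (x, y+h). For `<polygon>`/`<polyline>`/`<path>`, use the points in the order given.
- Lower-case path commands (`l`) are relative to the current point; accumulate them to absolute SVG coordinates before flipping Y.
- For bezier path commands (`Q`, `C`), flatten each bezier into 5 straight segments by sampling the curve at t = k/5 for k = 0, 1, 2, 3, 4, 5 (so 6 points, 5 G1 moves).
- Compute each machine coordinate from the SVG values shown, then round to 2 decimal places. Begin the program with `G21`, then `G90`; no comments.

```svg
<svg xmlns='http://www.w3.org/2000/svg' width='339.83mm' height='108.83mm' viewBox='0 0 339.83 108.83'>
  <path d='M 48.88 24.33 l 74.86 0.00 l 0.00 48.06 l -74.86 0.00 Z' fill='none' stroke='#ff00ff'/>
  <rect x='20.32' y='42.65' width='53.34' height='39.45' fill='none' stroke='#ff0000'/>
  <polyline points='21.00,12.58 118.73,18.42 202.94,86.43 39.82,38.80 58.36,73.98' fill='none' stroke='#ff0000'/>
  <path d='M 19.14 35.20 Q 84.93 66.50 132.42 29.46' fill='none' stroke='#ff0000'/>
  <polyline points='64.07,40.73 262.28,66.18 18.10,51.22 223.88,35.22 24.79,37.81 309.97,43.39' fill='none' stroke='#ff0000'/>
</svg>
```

G21
G90
G0 X48.88 Y84.50
M4 S184
G1 X123.74 Y84.50 F2084
G1 X123.74 Y36.44
G1 X48.88 Y36.44
G1 X48.88 Y84.50
G0 X20.32 Y66.18
M4 S487
G1 X73.66 Y66.18 F1909
G1 X73.66 Y26.73
G1 X20.32 Y26.73
G1 X20.32 Y66.18
G0 X21.00 Y96.25
M4 S487
G1 X118.73 Y90.41 F1909
G1 X202.94 Y22.40
G1 X39.82 Y70.03
G1 X58.36 Y34.85
G0 X19.14 Y73.63
M4 S487
G1 X44.72 Y63.84 F1909
G1 X68.84 Y59.52
G1 X91.50 Y60.67
G1 X112.69 Y67.29
G1 X132.42 Y79.37
G0 X64.07 Y68.10
M4 S487
G1 X262.28 Y42.65 F1909
G1 X18.10 Y57.61
G1 X223.88 Y73.61
G1 X24.79 Y71.02
G1 X309.97 Y65.44
M5

Since the viewBox matches the mm dimensions, user units are millimetres directly. The only transform is the Y-flip y_m = 108.83 − y_svg.

Shape 1 is a rectangle drawn with `<path>`. Its stroke #ff00ff means engrave at S184, F2084. After flipping Y the toolpath is (48.88,84.50) → (123.74,84.50) → (123.74,36.44) → (48.88,36.44) → (48.88,84.50), returning to the start.

Shape 2 is a rectangle drawn with `<rect>`. Its stroke #ff0000 means score at S487, F1909. After flipping Y the toolpath is (20.32,66.18) → (73.66,66.18) → (73.66,26.73) → (20.32,26.73) → (20.32,66.18), returning to the start.

Shape 3 is a open polyline drawn with `<polyline>`. Its stroke #ff0000 means score at S487, F1909. After flipping Y the toolpath is (21.00,96.25) → (118.73,90.41) → (202.94,22.40) → (39.82,70.03) → (58.36,34.85).

Shape 4 is a quadratic bezier drawn with `<path>`. Its stroke #ff0000 means score at S487, F1909. After flipping Y the toolpath is (19.14,73.63) → (44.72,63.84) → (68.84,59.52) → (91.50,60.67) → (112.69,67.29) → (132.42,79.37).

Shape 5 is a open polyline drawn with `<polyline>`. Its stroke #ff0000 means score at S487, F1909. After flipping Y the toolpath is (64.07,68.10) → (262.28,42.65) → (18.10,57.61) → (223.88,73.61) → (24.79,71.02) → (309.97,65.44).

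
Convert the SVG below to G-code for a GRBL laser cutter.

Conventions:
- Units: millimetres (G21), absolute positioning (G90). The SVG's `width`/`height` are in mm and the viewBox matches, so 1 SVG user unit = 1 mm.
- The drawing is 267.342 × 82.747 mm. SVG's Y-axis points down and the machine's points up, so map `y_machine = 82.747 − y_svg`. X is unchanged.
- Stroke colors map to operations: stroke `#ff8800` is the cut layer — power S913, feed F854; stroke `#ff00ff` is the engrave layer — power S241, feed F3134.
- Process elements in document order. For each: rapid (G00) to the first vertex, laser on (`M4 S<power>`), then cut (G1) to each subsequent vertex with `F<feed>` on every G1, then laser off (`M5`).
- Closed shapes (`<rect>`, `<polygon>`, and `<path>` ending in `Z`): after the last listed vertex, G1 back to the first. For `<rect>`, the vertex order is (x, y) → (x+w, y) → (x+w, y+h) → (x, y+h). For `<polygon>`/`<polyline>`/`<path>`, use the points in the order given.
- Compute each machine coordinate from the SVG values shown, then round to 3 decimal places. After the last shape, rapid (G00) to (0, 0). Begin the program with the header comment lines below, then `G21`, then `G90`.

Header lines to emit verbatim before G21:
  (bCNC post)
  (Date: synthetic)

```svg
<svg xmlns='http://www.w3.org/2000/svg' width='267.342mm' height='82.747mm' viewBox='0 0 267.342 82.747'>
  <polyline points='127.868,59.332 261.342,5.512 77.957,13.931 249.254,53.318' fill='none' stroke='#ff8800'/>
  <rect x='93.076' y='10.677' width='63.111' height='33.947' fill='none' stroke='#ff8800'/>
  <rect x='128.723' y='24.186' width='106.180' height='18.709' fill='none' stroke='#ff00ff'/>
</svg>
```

(bCNC post)
(Date: synthetic)
G21
G90
G00 X127.868 Y23.415
M4 S913
G1 X261.342 Y77.235 F854
G1 X77.957 Y68.816 F854
G1 X249.254 Y29.429 F854
M5
G00 X93.076 Y72.070
M4 S913
G1 X156.187 Y72.070 F854
G1 X156.187 Y38.123 F854
G1 X93.076 Y38.123 F854
G1 X93.076 Y72.070 F854
M5
G00 X128.723 Y58.561
M4 S241
G1 X234.903 Y58.561 F3134
G1 X234.903 Y39.852 F3134
G1 X128.723 Y39.852 F3134
G1 X128.723 Y58.561 F3134
M5
G00 X0.000 Y0.000

1 u = 1 mm; y_m = 82.747 − y.

[1] `<polyline>` open polyline, #ff8800→cut S913 F854: (127.868,23.415) → (261.342,77.235) → (77.957,68.816) → (249.254,29.429)

[2] `<rect>` rectangle, #ff8800→cut S913 F854: (93.076,72.070) → (156.187,72.070) → (156.187,38.123) → (93.076,38.123) → (93.076,72.070) (closed)

[3] `<rect>` rectangle, #ff00ff→engrave S241 F3134: (128.723,58.561) → (234.903,58.561) → (234.903,39.852) → (128.723,39.852) → (128.723,58.561) (closed)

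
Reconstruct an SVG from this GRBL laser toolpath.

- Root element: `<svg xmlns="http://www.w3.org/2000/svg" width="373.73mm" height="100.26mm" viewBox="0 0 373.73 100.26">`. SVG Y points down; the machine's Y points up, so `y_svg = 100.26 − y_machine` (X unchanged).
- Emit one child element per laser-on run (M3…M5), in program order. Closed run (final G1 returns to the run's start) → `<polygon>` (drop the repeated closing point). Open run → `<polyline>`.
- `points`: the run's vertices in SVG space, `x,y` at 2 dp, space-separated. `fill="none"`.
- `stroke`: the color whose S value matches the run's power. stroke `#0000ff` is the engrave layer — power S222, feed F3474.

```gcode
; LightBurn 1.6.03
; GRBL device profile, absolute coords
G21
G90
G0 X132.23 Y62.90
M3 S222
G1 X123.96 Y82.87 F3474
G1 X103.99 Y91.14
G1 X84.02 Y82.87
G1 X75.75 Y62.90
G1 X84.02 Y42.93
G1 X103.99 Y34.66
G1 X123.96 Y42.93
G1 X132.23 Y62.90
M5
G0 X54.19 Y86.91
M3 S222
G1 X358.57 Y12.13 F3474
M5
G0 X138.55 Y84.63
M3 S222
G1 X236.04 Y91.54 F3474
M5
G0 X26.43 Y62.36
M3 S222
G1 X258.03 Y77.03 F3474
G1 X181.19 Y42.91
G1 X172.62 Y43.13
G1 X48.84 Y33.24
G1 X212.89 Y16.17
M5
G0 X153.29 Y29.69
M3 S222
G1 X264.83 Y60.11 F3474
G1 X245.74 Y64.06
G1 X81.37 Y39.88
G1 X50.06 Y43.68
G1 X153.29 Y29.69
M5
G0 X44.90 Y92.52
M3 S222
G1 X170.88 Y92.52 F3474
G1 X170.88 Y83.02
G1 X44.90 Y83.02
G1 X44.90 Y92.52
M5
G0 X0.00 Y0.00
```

<svg xmlns="http://www.w3.org/2000/svg" width="373.73mm" height="100.26mm" viewBox="0 0 373.73 100.26">
  <polygon points="132.23,37.36 123.96,17.39 103.99,9.12 84.02,17.39 75.75,37.36 84.02,57.33 103.99,65.60 123.96,57.33" fill="none" stroke="#0000ff"/>
  <polyline points="54.19,13.35 358.57,88.13" fill="none" stroke="#0000ff"/>
  <polyline points="138.55,15.63 236.04,8.72" fill="none" stroke="#0000ff"/>
  <polyline points="26.43,37.90 258.03,23.23 181.19,57.35 172.62,57.13 48.84,67.02 212.89,84.09" fill="none" stroke="#0000ff"/>
  <polygon points="153.29,70.57 264.83,40.15 245.74,36.20 81.37,60.38 50.06,56.58" fill="none" stroke="#0000ff"/>
  <polygon points="44.90,7.74 170.88,7.74 170.88,17.24 44.90,17.24" fill="none" stroke="#0000ff"/>
</svg>

Machine Y-up, SVG Y-down with viewBox height 100.26, so y_svg = 100.26 − y_machine; X carries over. Every run uses S222, so all elements get stroke `#0000ff` (engrave).

Run 1: The run returns to its start, so emit a `<polygon>` with points (Y-flipped): 132.23,37.36 123.96,17.39 103.99,9.12 84.02,17.39 75.75,37.36 84.02,57.33 103.99,65.60 123.96,57.33.

Run 2: The run is open, so emit a `<polyline>` with points (Y-flipped): 54.19,13.35 358.57,88.13.

Run 3: The run is open, so emit a `<polyline>` with points (Y-flipped): 138.55,15.63 236.04,8.72.

Run 4: The run is open, so emit a `<polyline>` with points (Y-flipped): 26.43,37.90 258.03,23.23 181.19,57.35 172.62,57.13 48.84,67.02 212.89,84.09.

Run 5: The run returns to its start, so emit a `<polygon>` with points (Y-flipped): 153.29,70.57 264.83,40.15 245.74,36.20 81.37,60.38 50.06,56.58.

Run 6: The run returns to its start, so emit a `<polygon>` with points (Y-flipped): 44.90,7.74 170.88,7.74 170.88,17.24 44.90,17.24.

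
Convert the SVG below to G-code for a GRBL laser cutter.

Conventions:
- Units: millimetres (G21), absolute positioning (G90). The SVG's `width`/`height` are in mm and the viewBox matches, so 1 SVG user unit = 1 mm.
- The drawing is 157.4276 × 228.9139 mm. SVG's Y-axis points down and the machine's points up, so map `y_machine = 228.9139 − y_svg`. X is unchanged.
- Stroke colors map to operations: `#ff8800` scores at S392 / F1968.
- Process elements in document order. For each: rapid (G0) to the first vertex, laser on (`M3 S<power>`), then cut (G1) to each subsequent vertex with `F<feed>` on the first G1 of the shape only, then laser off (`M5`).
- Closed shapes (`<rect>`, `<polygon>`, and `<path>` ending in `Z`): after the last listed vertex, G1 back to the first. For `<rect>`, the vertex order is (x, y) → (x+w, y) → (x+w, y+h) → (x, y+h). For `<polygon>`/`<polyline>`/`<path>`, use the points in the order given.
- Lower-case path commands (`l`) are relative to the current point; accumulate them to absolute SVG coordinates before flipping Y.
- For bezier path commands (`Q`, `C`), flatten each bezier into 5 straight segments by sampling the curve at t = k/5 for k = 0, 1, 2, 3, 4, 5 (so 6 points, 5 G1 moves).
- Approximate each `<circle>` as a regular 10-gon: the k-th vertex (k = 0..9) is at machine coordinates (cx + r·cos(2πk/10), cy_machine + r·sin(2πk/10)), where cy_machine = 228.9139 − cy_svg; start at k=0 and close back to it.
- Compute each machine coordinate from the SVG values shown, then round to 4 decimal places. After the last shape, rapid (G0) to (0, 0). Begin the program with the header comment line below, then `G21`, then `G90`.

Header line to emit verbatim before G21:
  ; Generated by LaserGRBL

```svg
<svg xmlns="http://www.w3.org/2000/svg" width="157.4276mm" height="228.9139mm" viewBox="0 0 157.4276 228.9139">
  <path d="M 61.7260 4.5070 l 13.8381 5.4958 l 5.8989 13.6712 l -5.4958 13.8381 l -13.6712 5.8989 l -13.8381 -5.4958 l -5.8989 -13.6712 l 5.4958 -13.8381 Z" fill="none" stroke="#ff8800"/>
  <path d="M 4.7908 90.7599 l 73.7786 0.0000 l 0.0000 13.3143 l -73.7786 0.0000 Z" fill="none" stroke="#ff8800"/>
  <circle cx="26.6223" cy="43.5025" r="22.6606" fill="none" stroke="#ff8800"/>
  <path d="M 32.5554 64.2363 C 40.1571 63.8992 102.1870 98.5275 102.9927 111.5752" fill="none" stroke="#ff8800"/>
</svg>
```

; Generated by LaserGRBL
G21
G90
G0 X61.7260 Y224.4069
M3 S392
G1 X75.5641 Y218.9111 F1968
G1 X81.4630 Y205.2399
G1 X75.9672 Y191.4018
G1 X62.2960 Y185.5029
G1 X48.4579 Y190.9987
G1 X42.5590 Y204.6699
G1 X48.0548 Y218.5080
G1 X61.7260 Y224.4069
M5
G0 X4.7908 Y138.1540
M3 S392
G1 X78.5694 Y138.1540 F1968
G1 X78.5694 Y124.8397
G1 X4.7908 Y124.8397
G1 X4.7908 Y138.1540
M5
G0 X49.2829 Y185.4114
M3 S392
G1 X44.9551 Y198.7310 F1968
G1 X33.6248 Y206.9629
G1 X19.6198 Y206.9629
G1 X8.2895 Y198.7310
G1 X3.9617 Y185.4114
G1 X8.2895 Y172.0918
G1 X19.6198 Y163.8599
G1 X33.6248 Y163.8599
G1 X44.9551 Y172.0918
G1 X49.2829 Y185.4114
M5
G0 X32.5554 Y164.6776
M3 S392
G1 X42.7226 Y161.1364 F1968
G1 X60.4012 Y151.9177
G1 X80.0400 Y139.7357
G1 X96.0876 Y127.3046
G1 X102.9927 Y117.3387
M5
G0 X0.0000 Y0.0000

Since the viewBox matches the mm dimensions, user units are millimetres directly. The only transform is the Y-flip y_m = 228.9139 − y_svg.

Shape 1 is a regular polygon drawn with `<path>`. Its stroke #ff8800 means score at S392, F1968. After flipping Y the toolpath is (61.7260,224.4069) → (75.5641,218.9111) → (81.4630,205.2399) → (75.9672,191.4018) → (62.2960,185.5029) → (48.4579,190.9987) → (42.5590,204.6699) → (48.0548,218.5080) → (61.7260,224.4069), returning to the start.

Shape 2 is a rectangle drawn with `<path>`. Its stroke #ff8800 means score at S392, F1968. After flipping Y the toolpath is (4.7908,138.1540) → (78.5694,138.1540) → (78.5694,124.8397) → (4.7908,124.8397) → (4.7908,138.1540), returning to the start.

Shape 3 is a circle drawn with `<circle>`. Its stroke #ff8800 means score at S392, F1968. After flipping Y the toolpath is (49.2829,185.4114) → (44.9551,198.7310) → (33.6248,206.9629) → (19.6198,206.9629) → (8.2895,198.7310) → (3.9617,185.4114) → (8.2895,172.0918) → (19.6198,163.8599) → (33.6248,163.8599) → (44.9551,172.0918) → (49.2829,185.4114), returning to the start.

Shape 4 is a cubic bezier drawn with `<path>`. Its stroke #ff8800 means score at S392, F1968. After flipping Y the toolpath is (32.5554,164.6776) → (42.7226,161.1364) → (60.4012,151.9177) → (80.0400,139.7357) → (96.0876,127.3046) → (102.9927,117.3387).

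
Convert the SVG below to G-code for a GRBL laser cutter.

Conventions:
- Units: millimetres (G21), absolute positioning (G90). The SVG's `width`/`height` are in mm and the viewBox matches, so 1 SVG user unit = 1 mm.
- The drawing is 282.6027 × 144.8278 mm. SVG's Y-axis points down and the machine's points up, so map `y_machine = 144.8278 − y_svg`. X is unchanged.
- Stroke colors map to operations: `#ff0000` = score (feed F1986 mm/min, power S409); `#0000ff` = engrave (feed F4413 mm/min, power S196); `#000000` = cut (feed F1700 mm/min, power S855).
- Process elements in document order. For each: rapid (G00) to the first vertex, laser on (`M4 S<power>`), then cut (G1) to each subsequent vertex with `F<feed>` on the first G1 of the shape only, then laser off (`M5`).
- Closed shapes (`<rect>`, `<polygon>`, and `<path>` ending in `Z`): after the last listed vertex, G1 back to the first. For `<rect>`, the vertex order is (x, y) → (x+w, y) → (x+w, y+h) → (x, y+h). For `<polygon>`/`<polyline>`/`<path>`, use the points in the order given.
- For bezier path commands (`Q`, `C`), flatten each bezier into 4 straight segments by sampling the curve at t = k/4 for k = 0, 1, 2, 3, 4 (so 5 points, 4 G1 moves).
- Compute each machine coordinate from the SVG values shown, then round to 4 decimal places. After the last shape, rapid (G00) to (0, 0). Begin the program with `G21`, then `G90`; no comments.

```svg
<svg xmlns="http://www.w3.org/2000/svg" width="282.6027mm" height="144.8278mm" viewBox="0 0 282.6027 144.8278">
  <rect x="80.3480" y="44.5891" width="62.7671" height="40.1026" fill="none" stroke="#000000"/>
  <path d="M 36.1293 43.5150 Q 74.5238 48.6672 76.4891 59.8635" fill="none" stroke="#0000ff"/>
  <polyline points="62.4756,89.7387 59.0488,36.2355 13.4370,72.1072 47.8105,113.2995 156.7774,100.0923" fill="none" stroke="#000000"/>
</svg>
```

Since the viewBox matches the mm dimensions, user units are millimetres directly. The only transform is the Y-flip y_m = 144.8278 − y_svg.

Shape 1 is a rectangle drawn with `<rect>`. Its stroke #000000 means cut at S855, F1700. After flipping Y the toolpath is (80.3480,100.2387) → (143.1151,100.2387) → (143.1151,60.1361) → (80.3480,60.1361) → (80.3480,100.2387), returning to the start.

Shape 2 is a quadratic bezier drawn with `<path>`. Its stroke #0000ff means engrave at S196, F4413. After flipping Y the toolpath is (36.1293,101.3128) → (53.0497,98.3589) → (65.4165,94.6496) → (73.2296,90.1847) → (76.4891,84.9643).

Shape 3 is a open polyline drawn with `<polyline>`. Its stroke #000000 means cut at S855, F1700. After flipping Y the toolpath is (62.4756,55.0891) → (59.0488,108.5923) → (13.4370,72.7206) → (47.8105,31.5283) → (156.7774,44.7355).

G21
G90
G00 X80.3480 Y100.2387
M4 S855
G1 X143.1151 Y100.2387 F1700
G1 X143.1151 Y60.1361
G1 X80.3480 Y60.1361
G1 X80.3480 Y100.2387
M5
G00 X36.1293 Y101.3128
M4 S196
G1 X53.0497 Y98.3589 F4413
G1 X65.4165 Y94.6496
G1 X73.2296 Y90.1847
G1 X76.4891 Y84.9643
M5
G00 X62.4756 Y55.0891
M4 S855
G1 X59.0488 Y108.5923 F1700
G1 X13.4370 Y72.7206
G1 X47.8105 Y31.5283
G1 X156.7774 Y44.7355
M5
G00 X0.0000 Y0.0000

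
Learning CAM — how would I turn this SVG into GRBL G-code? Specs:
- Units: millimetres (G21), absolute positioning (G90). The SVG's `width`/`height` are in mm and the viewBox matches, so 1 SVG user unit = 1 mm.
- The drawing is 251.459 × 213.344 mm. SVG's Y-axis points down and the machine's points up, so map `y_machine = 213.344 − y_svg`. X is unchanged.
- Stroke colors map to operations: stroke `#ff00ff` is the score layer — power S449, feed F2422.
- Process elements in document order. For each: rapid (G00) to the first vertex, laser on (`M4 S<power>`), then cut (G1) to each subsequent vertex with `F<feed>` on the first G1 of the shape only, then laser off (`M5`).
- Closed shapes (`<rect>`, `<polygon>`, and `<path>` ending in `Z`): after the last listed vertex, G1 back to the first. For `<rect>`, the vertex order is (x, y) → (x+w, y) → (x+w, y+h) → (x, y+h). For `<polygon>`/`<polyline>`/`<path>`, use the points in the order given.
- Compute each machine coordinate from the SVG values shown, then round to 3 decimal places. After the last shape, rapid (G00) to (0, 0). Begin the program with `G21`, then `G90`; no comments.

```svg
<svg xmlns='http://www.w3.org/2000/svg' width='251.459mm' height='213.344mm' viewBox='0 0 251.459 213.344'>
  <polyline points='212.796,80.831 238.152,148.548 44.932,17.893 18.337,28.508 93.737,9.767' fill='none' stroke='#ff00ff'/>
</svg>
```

1 u = 1 mm; y_m = 213.344 − y.

[1] `<polyline>` open polyline, #ff00ff→score S449 F2422: (212.796,132.513) → (238.152,64.796) → (44.932,195.451) → (18.337,184.836) → (93.737,203.577)

G21
G90
G00 X212.796 Y132.513
M4 S449
G1 X238.152 Y64.796 F2422
G1 X44.932 Y195.451
G1 X18.337 Y184.836
G1 X93.737 Y203.577
M5
G00 X0.000 Y0.000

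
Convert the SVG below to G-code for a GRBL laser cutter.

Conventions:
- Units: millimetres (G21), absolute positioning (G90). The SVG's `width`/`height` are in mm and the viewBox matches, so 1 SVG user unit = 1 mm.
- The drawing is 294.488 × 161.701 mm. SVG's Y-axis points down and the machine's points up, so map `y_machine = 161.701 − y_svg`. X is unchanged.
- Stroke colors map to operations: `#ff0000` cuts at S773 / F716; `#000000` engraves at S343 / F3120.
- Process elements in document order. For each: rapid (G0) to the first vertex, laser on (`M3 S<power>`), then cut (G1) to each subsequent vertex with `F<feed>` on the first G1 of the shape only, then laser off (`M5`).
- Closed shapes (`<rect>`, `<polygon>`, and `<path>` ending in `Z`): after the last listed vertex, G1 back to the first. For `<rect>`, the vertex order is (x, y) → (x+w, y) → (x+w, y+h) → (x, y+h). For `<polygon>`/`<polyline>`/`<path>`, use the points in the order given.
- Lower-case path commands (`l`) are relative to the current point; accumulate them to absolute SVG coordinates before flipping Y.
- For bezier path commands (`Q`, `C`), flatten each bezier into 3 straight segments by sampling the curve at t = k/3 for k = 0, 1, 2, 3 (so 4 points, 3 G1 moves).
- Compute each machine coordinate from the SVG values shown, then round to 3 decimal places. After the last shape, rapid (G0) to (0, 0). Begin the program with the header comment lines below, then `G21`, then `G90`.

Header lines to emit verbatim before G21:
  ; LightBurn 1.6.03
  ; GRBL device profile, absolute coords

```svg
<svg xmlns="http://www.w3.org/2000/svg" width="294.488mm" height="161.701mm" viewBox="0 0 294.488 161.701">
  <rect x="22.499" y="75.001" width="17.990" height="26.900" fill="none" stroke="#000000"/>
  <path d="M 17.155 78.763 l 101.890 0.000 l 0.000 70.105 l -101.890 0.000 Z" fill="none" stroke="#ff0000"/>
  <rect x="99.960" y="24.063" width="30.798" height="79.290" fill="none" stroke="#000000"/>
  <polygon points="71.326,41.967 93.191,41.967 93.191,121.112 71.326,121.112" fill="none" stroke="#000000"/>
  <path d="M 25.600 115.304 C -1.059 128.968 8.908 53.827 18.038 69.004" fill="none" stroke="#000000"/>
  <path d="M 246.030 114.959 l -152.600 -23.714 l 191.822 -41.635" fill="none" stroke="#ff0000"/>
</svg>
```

; LightBurn 1.6.03
; GRBL device profile, absolute coords
G21
G90
G0 X22.499 Y86.700
M3 S343
G1 X40.489 Y86.700 F3120
G1 X40.489 Y59.800
G1 X22.499 Y59.800
G1 X22.499 Y86.700
M5
G0 X17.155 Y82.938
M3 S773
G1 X119.045 Y82.938 F716
G1 X119.045 Y12.833
G1 X17.155 Y12.833
G1 X17.155 Y82.938
M5
G0 X99.960 Y137.638
M3 S343
G1 X130.758 Y137.638 F3120
G1 X130.758 Y58.348
G1 X99.960 Y58.348
G1 X99.960 Y137.638
M5
G0 X71.326 Y119.734
M3 S343
G1 X93.191 Y119.734 F3120
G1 X93.191 Y40.589
G1 X71.326 Y40.589
G1 X71.326 Y119.734
M5
G0 X25.600 Y46.397
M3 S343
G1 X9.762 Y55.700 F3120
G1 X10.017 Y84.402
G1 X18.038 Y92.697
M5
G0 X246.030 Y46.742
M3 S773
G1 X93.430 Y70.456 F716
G1 X285.252 Y112.091
M5
G0 X0.000 Y0.000

viewBox `0 0 294.488 161.701` with mm width/height → 1 unit = 1 mm. Flip: y_m = 161.701 − y_svg.

**Shape 1** — `<rect>` rectangle, stroke `#000000` → engrave (S343, F3120). Machine vertices: (22.499,86.700) → (40.489,86.700) → (40.489,59.800) → (22.499,59.800) → (22.499,86.700). Closed: final G1 returns to the first vertex.

**Shape 2** — `<path>` rectangle, stroke `#ff0000` → cut (S773, F716). Machine vertices: (17.155,82.938) → (119.045,82.938) → (119.045,12.833) → (17.155,12.833) → (17.155,82.938). Closed: final G1 returns to the first vertex.

**Shape 3** — `<rect>` rectangle, stroke `#000000` → engrave (S343, F3120). Machine vertices: (99.960,137.638) → (130.758,137.638) → (130.758,58.348) → (99.960,58.348) → (99.960,137.638). Closed: final G1 returns to the first vertex.

**Shape 4** — `<polygon>` rectangle, stroke `#000000` → engrave (S343, F3120). Machine vertices: (71.326,119.734) → (93.191,119.734) → (93.191,40.589) → (71.326,40.589) → (71.326,119.734). Closed: final G1 returns to the first vertex.

**Shape 5** — `<path>` cubic bezier, stroke `#000000` → engrave (S343, F3120). Control points (SVG): P0=(25.600,115.304), P1=(-1.059,128.968), P2=(8.908,53.827), P3=(18.038,69.004); sampled at t=k/3. Machine vertices: (25.600,46.397) → (9.762,55.700) → (10.017,84.402) → (18.038,92.697). Open path.

**Shape 6** — `<path>` open polyline, stroke `#ff0000` → cut (S773, F716). Machine vertices: (246.030,46.742) → (93.430,70.456) → (285.252,112.091). Open path.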